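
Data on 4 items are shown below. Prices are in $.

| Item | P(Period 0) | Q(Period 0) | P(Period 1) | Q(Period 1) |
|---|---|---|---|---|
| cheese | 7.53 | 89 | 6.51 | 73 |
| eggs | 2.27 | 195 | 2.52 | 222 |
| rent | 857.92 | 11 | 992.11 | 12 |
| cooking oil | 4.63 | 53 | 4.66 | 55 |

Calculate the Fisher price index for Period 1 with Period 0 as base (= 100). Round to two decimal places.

113.51

Laspeyres component (base-period weights):
ΣP(Period 1)Q(Period 0) = 6.51×89 + 2.52×195 + 992.11×11 + 4.66×53 = 579.39 + 491.4 + 10913.21 + 246.98 = 12230.98
ΣP(Period 0)Q(Period 0) = 7.53×89 + 2.27×195 + 857.92×11 + 4.63×53 = 670.17 + 442.65 + 9437.12 + 245.39 = 10795.33
L = 12230.98 / 10795.33 × 100 = 113.2988
Paasche component (current-period weights):
ΣP(Period 1)Q(Period 1) = 6.51×73 + 2.52×222 + 992.11×12 + 4.66×55 = 475.23 + 559.44 + 11905.32 + 256.3 = 13196.29
ΣP(Period 0)Q(Period 1) = 7.53×73 + 2.27×222 + 857.92×12 + 4.63×55 = 549.69 + 503.94 + 10295.04 + 254.65 = 11603.32
P = 13196.29 / 11603.32 × 100 = 113.7286
Fisher = √(L × P) = √(113.2988 × 113.7286) = 113.5135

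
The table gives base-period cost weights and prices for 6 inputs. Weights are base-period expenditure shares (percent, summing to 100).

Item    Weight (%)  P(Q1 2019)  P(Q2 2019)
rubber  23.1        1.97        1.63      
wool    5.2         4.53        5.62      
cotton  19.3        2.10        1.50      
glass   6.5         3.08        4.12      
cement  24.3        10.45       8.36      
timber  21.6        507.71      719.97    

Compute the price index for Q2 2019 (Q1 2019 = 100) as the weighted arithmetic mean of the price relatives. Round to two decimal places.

98.12

rubber: 23.1 × (1.63/1.97) = 23.1 × 0.827411 = 19.1132
wool: 5.2 × (5.62/4.53) = 5.2 × 1.240618 = 6.4512
cotton: 19.3 × (1.50/2.10) = 19.3 × 0.714286 = 13.7857
glass: 6.5 × (4.12/3.08) = 6.5 × 1.337662 = 8.6948
cement: 24.3 × (8.36/10.45) = 24.3 × 0.800000 = 19.4400
timber: 21.6 × (719.97/507.71) = 21.6 × 1.418073 = 30.6304
Index = Σ wᵢ·(p₁ᵢ/p₀ᵢ) = 19.1132 + 6.4512 + 13.7857 + 8.6948 + 19.4400 + 30.6304 = 98.1153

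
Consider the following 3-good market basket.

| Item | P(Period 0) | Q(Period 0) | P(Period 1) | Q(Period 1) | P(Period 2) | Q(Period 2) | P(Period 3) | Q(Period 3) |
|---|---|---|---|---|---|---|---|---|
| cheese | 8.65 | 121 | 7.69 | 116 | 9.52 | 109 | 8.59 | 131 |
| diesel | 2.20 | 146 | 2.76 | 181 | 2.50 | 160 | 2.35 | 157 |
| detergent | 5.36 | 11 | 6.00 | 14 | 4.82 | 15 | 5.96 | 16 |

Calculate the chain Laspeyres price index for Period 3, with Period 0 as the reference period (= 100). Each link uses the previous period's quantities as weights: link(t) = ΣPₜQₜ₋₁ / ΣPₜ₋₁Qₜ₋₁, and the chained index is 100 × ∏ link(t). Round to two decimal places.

100.22

Link Period 0→Period 1:
ΣP(Period 1)Q(Period 0) = 7.69×121 + 2.76×146 + 6.00×11 = 930.49 + 402.96 + 66 = 1399.45
ΣP(Period 0)Q(Period 0) = 8.65×121 + 2.20×146 + 5.36×11 = 1046.65 + 321.2 + 58.96 = 1426.81
link = 1399.45/1426.81 = 0.980824
Link Period 1→Period 2:
ΣP(Period 2)Q(Period 1) = 9.52×116 + 2.50×181 + 4.82×14 = 1104.32 + 452.5 + 67.48 = 1624.3
ΣP(Period 1)Q(Period 1) = 7.69×116 + 2.76×181 + 6.00×14 = 892.04 + 499.56 + 84 = 1475.6
link = 1624.3/1475.6 = 1.100773
Link Period 2→Period 3:
ΣP(Period 3)Q(Period 2) = 8.59×109 + 2.35×160 + 5.96×15 = 936.31 + 376 + 89.4 = 1401.71
ΣP(Period 2)Q(Period 2) = 9.52×109 + 2.50×160 + 4.82×15 = 1037.68 + 400 + 72.3 = 1509.98
link = 1401.71/1509.98 = 0.928297
Chained index = 100 × 0.980824 × 1.100773 × 0.928297 = 100.2249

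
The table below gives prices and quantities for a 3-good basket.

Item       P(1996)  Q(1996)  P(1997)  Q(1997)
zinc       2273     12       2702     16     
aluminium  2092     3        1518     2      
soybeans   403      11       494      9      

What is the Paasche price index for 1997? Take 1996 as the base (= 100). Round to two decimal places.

Paasche price index uses current-period quantities as weights.
ΣP(1997)·Q(1997) = 2702×16 + 1518×2 + 494×9 = 43232 + 3036 + 4446 = 50714
ΣP(1996)·Q(1997) = 2273×16 + 2092×2 + 403×9 = 36368 + 4184 + 3627 = 44179
Index = 50714 / 44179 × 100 = 114.7921

114.79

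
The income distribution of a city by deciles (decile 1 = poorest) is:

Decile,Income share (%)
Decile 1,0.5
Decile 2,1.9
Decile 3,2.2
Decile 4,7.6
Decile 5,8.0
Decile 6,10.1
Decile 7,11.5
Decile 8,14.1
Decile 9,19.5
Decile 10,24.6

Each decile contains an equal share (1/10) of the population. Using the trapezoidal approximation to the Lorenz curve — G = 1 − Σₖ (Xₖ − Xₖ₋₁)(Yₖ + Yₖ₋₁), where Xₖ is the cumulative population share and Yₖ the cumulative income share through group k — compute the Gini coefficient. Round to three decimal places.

Cumulative income shares Yₖ: 0.0050, 0.0240, 0.0460, 0.1220, 0.2020, 0.3030, 0.4180, 0.5590, 0.7540, 1.0000
Σ (Xₖ−Xₖ₋₁)(Yₖ+Yₖ₋₁) = (1/10)(0.0050+0.0000) + (1/10)(0.0240+0.0050) + (1/10)(0.0460+0.0240) + (1/10)(0.1220+0.0460) + (1/10)(0.2020+0.1220) + (1/10)(0.3030+0.2020) + (1/10)(0.4180+0.3030) + (1/10)(0.5590+0.4180) + (1/10)(0.7540+0.5590) + (1/10)(1.0000+0.7540)
  = 0.0005 + 0.0029 + 0.0070 + 0.0168 + 0.0324 + 0.0505 + 0.0721 + 0.0977 + 0.1313 + 0.1754 = 0.5866
G = 1 − 0.5866 = 0.4134

0.413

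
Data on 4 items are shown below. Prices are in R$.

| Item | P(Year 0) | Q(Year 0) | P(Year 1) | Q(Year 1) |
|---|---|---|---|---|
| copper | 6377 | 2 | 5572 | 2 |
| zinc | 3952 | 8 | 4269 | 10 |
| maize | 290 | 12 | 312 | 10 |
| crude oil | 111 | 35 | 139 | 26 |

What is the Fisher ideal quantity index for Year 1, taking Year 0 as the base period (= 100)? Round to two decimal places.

112.29

Laspeyres component (base-period weights):
ΣP(Year 0)Q(Year 1) = 6377×2 + 3952×10 + 290×10 + 111×26 = 12754 + 39520 + 2900 + 2886 = 58060
ΣP(Year 0)Q(Year 0) = 6377×2 + 3952×8 + 290×12 + 111×35 = 12754 + 31616 + 3480 + 3885 = 51735
L = 58060 / 51735 × 100 = 112.2258
Paasche component (current-period weights):
ΣP(Year 1)Q(Year 1) = 5572×2 + 4269×10 + 312×10 + 139×26 = 11144 + 42690 + 3120 + 3614 = 60568
ΣP(Year 1)Q(Year 0) = 5572×2 + 4269×8 + 312×12 + 139×35 = 11144 + 34152 + 3744 + 4865 = 53905
P = 60568 / 53905 × 100 = 112.3606
Fisher = √(L × P) = √(112.2258 × 112.3606) = 112.2932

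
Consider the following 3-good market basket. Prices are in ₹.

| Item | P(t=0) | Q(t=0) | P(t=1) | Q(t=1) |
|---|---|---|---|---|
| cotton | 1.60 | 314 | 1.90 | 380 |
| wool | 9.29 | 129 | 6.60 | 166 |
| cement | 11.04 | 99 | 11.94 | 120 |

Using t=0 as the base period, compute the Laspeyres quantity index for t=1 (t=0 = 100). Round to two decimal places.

124.38

Laspeyres quantity index uses base-period prices as weights.
ΣP(t=0)·Q(t=1) = 1.60×380 + 9.29×166 + 11.04×120 = 608 + 1542.14 + 1324.8 = 3474.94
ΣP(t=0)·Q(t=0) = 1.60×314 + 9.29×129 + 11.04×99 = 502.4 + 1198.41 + 1092.96 = 2793.77
Index = 3474.94 / 2793.77 × 100 = 124.3817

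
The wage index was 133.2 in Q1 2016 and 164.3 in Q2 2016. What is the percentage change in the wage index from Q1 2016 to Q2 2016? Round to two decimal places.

Change = (164.3 − 133.2) / 133.2 × 100
       = 31.1 / 133.2 × 100 = 23.3483%

23.35%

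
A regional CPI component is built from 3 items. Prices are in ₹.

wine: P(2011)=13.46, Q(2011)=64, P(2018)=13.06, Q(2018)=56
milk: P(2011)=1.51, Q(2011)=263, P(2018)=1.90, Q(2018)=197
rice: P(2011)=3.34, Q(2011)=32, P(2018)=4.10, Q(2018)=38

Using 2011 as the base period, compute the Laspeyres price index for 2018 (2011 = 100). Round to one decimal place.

107.4

Laspeyres price index uses base-period quantities as weights.
ΣP(2018)·Q(2011) = 13.06×64 + 1.90×263 + 4.10×32 = 835.84 + 499.7 + 131.2 = 1466.74
ΣP(2011)·Q(2011) = 13.46×64 + 1.51×263 + 3.34×32 = 861.44 + 397.13 + 106.88 = 1365.45
Index = 1466.74 / 1365.45 × 100 = 107.4181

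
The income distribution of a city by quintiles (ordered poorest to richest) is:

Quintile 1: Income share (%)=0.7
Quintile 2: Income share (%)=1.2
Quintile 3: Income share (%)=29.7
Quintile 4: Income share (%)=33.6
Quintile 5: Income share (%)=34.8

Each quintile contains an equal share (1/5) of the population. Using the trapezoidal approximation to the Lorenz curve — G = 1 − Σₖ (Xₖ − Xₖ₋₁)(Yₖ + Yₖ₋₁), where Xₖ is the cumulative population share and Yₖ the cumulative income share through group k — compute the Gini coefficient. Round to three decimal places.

0.402

Cumulative income shares Yₖ: 0.0070, 0.0190, 0.3160, 0.6520, 1.0000
Σ (Xₖ−Xₖ₋₁)(Yₖ+Yₖ₋₁) = (1/5)(0.0070+0.0000) + (1/5)(0.0190+0.0070) + (1/5)(0.3160+0.0190) + (1/5)(0.6520+0.3160) + (1/5)(1.0000+0.6520)
  = 0.0014 + 0.0052 + 0.0670 + 0.1936 + 0.3304 = 0.5976
G = 1 − 0.5976 = 0.4024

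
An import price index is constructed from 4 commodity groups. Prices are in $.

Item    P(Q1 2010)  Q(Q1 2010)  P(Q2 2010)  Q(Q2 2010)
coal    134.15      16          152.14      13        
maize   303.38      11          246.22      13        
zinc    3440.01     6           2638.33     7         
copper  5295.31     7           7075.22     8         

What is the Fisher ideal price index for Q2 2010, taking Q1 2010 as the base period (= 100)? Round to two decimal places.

111.41

Laspeyres component (base-period weights):
ΣP(Q2 2010)Q(Q1 2010) = 152.14×16 + 246.22×11 + 2638.33×6 + 7075.22×7 = 2434.24 + 2708.42 + 15829.98 + 49526.54 = 70499.18
ΣP(Q1 2010)Q(Q1 2010) = 134.15×16 + 303.38×11 + 3440.01×6 + 5295.31×7 = 2146.4 + 3337.18 + 20640.06 + 37067.17 = 63190.81
L = 70499.18 / 63190.81 × 100 = 111.5656
Paasche component (current-period weights):
ΣP(Q2 2010)Q(Q2 2010) = 152.14×13 + 246.22×13 + 2638.33×7 + 7075.22×8 = 1977.82 + 3200.86 + 18468.31 + 56601.76 = 80248.75
ΣP(Q1 2010)Q(Q2 2010) = 134.15×13 + 303.38×13 + 3440.01×7 + 5295.31×8 = 1743.95 + 3943.94 + 24080.07 + 42362.48 = 72130.44
P = 80248.75 / 72130.44 × 100 = 111.2550
Fisher = √(L × P) = √(111.5656 × 111.2550) = 111.4102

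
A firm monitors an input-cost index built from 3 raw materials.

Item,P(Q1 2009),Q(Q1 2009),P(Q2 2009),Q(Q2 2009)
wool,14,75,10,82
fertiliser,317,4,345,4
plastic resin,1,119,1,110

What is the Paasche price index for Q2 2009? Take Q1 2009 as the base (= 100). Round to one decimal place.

91.4

Paasche price index uses current-period quantities as weights.
ΣP(Q2 2009)·Q(Q2 2009) = 10×82 + 345×4 + 1×110 = 820 + 1380 + 110 = 2310
ΣP(Q1 2009)·Q(Q2 2009) = 14×82 + 317×4 + 1×110 = 1148 + 1268 + 110 = 2526
Index = 2310 / 2526 × 100 = 91.4489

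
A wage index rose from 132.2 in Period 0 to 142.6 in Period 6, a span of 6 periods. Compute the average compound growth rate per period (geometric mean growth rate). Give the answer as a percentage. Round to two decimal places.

Growth factor = (142.6/132.2)^(1/6) = (1.078669)^(1/6) = 1.012701
Growth rate = 1.012701 − 1 = 0.012701 = 1.2701%

1.27%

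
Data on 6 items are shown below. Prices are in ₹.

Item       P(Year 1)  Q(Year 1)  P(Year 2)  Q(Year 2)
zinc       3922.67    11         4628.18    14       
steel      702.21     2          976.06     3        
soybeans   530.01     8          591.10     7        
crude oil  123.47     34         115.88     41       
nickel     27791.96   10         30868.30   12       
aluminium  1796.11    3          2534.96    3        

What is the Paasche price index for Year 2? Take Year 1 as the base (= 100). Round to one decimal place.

Paasche price index uses current-period quantities as weights.
ΣP(Year 2)·Q(Year 2) = 4628.18×14 + 976.06×3 + 591.10×7 + 115.88×41 + 30868.30×12 + 2534.96×3 = 64794.52 + 2928.18 + 4137.7 + 4751.08 + 370419.6 + 7604.88 = 454635.96
ΣP(Year 1)·Q(Year 2) = 3922.67×14 + 702.21×3 + 530.01×7 + 123.47×41 + 27791.96×12 + 1796.11×3 = 54917.38 + 2106.63 + 3710.07 + 5062.27 + 333503.52 + 5388.33 = 404688.2
Index = 454635.96 / 404688.2 × 100 = 112.3423

112.3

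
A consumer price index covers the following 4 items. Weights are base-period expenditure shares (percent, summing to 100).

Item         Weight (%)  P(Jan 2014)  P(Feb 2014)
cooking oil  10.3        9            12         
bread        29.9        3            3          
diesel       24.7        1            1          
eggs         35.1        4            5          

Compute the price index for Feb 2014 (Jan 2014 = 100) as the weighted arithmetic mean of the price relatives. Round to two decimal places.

cooking oil: 10.3 × (12/9) = 10.3 × 1.333333 = 13.7333
bread: 29.9 × (3/3) = 29.9 × 1.000000 = 29.9000
diesel: 24.7 × (1/1) = 24.7 × 1.000000 = 24.7000
eggs: 35.1 × (5/4) = 35.1 × 1.250000 = 43.8750
Index = Σ wᵢ·(p₁ᵢ/p₀ᵢ) = 13.7333 + 29.9000 + 24.7000 + 43.8750 = 112.2083

112.21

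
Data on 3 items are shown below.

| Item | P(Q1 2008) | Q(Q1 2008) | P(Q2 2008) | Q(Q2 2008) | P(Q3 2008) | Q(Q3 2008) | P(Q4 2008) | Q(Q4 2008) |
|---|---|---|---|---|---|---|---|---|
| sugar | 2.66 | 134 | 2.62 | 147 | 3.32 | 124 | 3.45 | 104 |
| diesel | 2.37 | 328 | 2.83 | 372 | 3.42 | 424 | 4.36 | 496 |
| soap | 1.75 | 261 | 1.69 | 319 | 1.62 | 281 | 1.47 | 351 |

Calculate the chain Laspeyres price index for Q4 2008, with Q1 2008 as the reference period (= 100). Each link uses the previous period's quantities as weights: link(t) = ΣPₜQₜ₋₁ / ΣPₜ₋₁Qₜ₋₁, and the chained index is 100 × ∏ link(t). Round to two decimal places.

144.61

Link Q1 2008→Q2 2008:
ΣP(Q2 2008)Q(Q1 2008) = 2.62×134 + 2.83×328 + 1.69×261 = 351.08 + 928.24 + 441.09 = 1720.41
ΣP(Q1 2008)Q(Q1 2008) = 2.66×134 + 2.37×328 + 1.75×261 = 356.44 + 777.36 + 456.75 = 1590.55
link = 1720.41/1590.55 = 1.081645
Link Q2 2008→Q3 2008:
ΣP(Q3 2008)Q(Q2 2008) = 3.32×147 + 3.42×372 + 1.62×319 = 488.04 + 1272.24 + 516.78 = 2277.06
ΣP(Q2 2008)Q(Q2 2008) = 2.62×147 + 2.83×372 + 1.69×319 = 385.14 + 1052.76 + 539.11 = 1977.01
link = 2277.06/1977.01 = 1.151770
Link Q3 2008→Q4 2008:
ΣP(Q4 2008)Q(Q3 2008) = 3.45×124 + 4.36×424 + 1.47×281 = 427.8 + 1848.64 + 413.07 = 2689.51
ΣP(Q3 2008)Q(Q3 2008) = 3.32×124 + 3.42×424 + 1.62×281 = 411.68 + 1450.08 + 455.22 = 2316.98
link = 2689.51/2316.98 = 1.160783
Chained index = 100 × 1.081645 × 1.151770 × 1.160783 = 144.6109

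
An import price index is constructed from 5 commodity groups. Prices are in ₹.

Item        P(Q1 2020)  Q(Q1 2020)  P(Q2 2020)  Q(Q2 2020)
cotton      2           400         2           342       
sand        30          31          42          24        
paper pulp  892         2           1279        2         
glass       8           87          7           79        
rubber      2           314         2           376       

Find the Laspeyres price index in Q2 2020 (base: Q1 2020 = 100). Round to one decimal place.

Laspeyres price index uses base-period quantities as weights.
ΣP(Q2 2020)·Q(Q1 2020) = 2×400 + 42×31 + 1279×2 + 7×87 + 2×314 = 800 + 1302 + 2558 + 609 + 628 = 5897
ΣP(Q1 2020)·Q(Q1 2020) = 2×400 + 30×31 + 892×2 + 8×87 + 2×314 = 800 + 930 + 1784 + 696 + 628 = 4838
Index = 5897 / 4838 × 100 = 121.8892

121.9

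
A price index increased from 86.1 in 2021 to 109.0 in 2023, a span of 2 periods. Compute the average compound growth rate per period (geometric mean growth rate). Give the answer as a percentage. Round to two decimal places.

Growth factor = (109.0/86.1)^(1/2) = (1.265970)^(1/2) = 1.125153
Growth rate = 1.125153 − 1 = 0.125153 = 12.5153%

12.52%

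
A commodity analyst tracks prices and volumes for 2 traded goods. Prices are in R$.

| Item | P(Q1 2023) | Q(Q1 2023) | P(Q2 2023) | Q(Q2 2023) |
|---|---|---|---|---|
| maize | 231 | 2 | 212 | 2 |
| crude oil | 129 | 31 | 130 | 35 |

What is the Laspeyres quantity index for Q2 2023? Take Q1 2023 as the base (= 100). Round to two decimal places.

111.57

Laspeyres quantity index uses base-period prices as weights.
ΣP(Q1 2023)·Q(Q2 2023) = 231×2 + 129×35 = 462 + 4515 = 4977
ΣP(Q1 2023)·Q(Q1 2023) = 231×2 + 129×31 = 462 + 3999 = 4461
Index = 4977 / 4461 × 100 = 111.5669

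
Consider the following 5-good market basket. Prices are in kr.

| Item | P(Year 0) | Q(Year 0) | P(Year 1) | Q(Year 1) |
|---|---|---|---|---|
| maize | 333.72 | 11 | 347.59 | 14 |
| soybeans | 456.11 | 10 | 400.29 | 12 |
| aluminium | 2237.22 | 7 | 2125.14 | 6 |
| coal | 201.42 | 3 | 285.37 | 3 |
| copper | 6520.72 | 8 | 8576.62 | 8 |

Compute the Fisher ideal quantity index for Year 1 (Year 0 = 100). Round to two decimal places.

Laspeyres component (base-period weights):
ΣP(Year 0)Q(Year 1) = 333.72×14 + 456.11×12 + 2237.22×6 + 201.42×3 + 6520.72×8 = 4672.08 + 5473.32 + 13423.32 + 604.26 + 52165.76 = 76338.74
ΣP(Year 0)Q(Year 0) = 333.72×11 + 456.11×10 + 2237.22×7 + 201.42×3 + 6520.72×8 = 3670.92 + 4561.1 + 15660.54 + 604.26 + 52165.76 = 76662.58
L = 76338.74 / 76662.58 × 100 = 99.5776
Paasche component (current-period weights):
ΣP(Year 1)Q(Year 1) = 347.59×14 + 400.29×12 + 2125.14×6 + 285.37×3 + 8576.62×8 = 4866.26 + 4803.48 + 12750.84 + 856.11 + 68612.96 = 91889.65
ΣP(Year 1)Q(Year 0) = 347.59×11 + 400.29×10 + 2125.14×7 + 285.37×3 + 8576.62×8 = 3823.49 + 4002.9 + 14875.98 + 856.11 + 68612.96 = 92171.44
P = 91889.65 / 92171.44 × 100 = 99.6943
Fisher = √(L × P) = √(99.5776 × 99.6943) = 99.6359

99.64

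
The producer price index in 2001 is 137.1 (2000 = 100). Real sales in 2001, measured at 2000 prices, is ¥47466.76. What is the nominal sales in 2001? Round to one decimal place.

Nominal = Real × (Index/100) = 47466.76 × (137.1/100)
        = 47466.76 × 1.371 = 65076.9280

65076.9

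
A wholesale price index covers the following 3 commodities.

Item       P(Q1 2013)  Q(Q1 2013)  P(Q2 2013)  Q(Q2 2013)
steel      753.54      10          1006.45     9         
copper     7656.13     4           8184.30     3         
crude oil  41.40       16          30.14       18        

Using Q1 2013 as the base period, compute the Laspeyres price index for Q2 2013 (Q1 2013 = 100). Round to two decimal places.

111.49

Laspeyres price index uses base-period quantities as weights.
ΣP(Q2 2013)·Q(Q1 2013) = 1006.45×10 + 8184.30×4 + 30.14×16 = 10064.5 + 32737.2 + 482.24 = 43283.94
ΣP(Q1 2013)·Q(Q1 2013) = 753.54×10 + 7656.13×4 + 41.40×16 = 7535.4 + 30624.52 + 662.4 = 38822.32
Index = 43283.94 / 38822.32 × 100 = 111.4924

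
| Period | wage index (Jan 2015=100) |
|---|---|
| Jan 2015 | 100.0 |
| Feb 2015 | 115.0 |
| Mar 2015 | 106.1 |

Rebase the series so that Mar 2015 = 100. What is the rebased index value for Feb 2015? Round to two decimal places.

Rebased(Feb 2015) = 115.0 / 106.1 × 100 = 108.3883

108.39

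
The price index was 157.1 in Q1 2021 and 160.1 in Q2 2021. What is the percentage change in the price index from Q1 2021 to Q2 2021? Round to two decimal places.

Change = (160.1 − 157.1) / 157.1 × 100
       = 3.0 / 157.1 × 100 = 1.9096%

1.91%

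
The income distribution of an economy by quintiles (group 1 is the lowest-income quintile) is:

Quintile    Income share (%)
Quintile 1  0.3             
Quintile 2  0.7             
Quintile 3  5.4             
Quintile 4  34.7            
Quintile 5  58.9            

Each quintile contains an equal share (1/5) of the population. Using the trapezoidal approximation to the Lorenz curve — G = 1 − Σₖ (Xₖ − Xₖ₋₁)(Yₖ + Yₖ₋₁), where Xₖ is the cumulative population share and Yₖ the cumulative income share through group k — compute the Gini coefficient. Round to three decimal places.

0.605

Cumulative income shares Yₖ: 0.0030, 0.0100, 0.0640, 0.4110, 1.0000
Σ (Xₖ−Xₖ₋₁)(Yₖ+Yₖ₋₁) = (1/5)(0.0030+0.0000) + (1/5)(0.0100+0.0030) + (1/5)(0.0640+0.0100) + (1/5)(0.4110+0.0640) + (1/5)(1.0000+0.4110)
  = 0.0006 + 0.0026 + 0.0148 + 0.0950 + 0.2822 = 0.3952
G = 1 − 0.3952 = 0.6048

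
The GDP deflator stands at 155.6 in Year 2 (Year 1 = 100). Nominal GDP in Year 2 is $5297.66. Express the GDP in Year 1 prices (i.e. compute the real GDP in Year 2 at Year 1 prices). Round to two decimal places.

Real = Nominal ÷ (Index/100) = 5297.66 ÷ (155.6/100)
     = 5297.66 ÷ 1.556 = 3404.6658

3404.67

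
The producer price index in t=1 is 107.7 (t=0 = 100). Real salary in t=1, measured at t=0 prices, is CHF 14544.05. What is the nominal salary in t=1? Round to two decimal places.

Nominal = Real × (Index/100) = 14544.05 × (107.7/100)
        = 14544.05 × 1.077 = 15663.9418

15663.94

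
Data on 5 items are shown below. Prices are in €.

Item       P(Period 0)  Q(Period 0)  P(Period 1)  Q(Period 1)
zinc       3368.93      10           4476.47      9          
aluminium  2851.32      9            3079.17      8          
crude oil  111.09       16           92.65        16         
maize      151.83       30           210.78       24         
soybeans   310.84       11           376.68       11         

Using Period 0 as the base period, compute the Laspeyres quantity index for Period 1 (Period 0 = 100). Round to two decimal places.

89.68

Laspeyres quantity index uses base-period prices as weights.
ΣP(Period 0)·Q(Period 1) = 3368.93×9 + 2851.32×8 + 111.09×16 + 151.83×24 + 310.84×11 = 30320.37 + 22810.56 + 1777.44 + 3643.92 + 3419.24 = 61971.53
ΣP(Period 0)·Q(Period 0) = 3368.93×10 + 2851.32×9 + 111.09×16 + 151.83×30 + 310.84×11 = 33689.3 + 25661.88 + 1777.44 + 4554.9 + 3419.24 = 69102.76
Index = 61971.53 / 69102.76 × 100 = 89.6803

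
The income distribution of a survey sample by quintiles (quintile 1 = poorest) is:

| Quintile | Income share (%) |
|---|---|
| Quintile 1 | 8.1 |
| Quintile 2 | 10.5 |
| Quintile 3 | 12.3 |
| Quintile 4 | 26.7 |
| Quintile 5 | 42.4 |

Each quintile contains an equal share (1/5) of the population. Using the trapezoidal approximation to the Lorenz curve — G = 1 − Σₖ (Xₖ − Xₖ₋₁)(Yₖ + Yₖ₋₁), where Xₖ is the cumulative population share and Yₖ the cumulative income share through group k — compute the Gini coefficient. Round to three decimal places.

Cumulative income shares Yₖ: 0.0810, 0.1860, 0.3090, 0.5760, 1.0000
Σ (Xₖ−Xₖ₋₁)(Yₖ+Yₖ₋₁) = (1/5)(0.0810+0.0000) + (1/5)(0.1860+0.0810) + (1/5)(0.3090+0.1860) + (1/5)(0.5760+0.3090) + (1/5)(1.0000+0.5760)
  = 0.0162 + 0.0534 + 0.0990 + 0.1770 + 0.3152 = 0.6608
G = 1 − 0.6608 = 0.3392

0.339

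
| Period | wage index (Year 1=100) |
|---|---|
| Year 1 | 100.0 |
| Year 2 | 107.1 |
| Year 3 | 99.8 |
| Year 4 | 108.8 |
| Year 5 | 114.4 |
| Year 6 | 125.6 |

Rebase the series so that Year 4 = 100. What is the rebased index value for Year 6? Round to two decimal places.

115.44

Rebased(Year 6) = 125.6 / 108.8 × 100 = 115.4412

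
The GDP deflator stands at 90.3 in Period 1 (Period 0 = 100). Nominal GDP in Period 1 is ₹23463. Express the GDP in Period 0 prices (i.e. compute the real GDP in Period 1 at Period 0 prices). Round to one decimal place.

Real = Nominal ÷ (Index/100) = 23463 ÷ (90.3/100)
     = 23463 ÷ 0.903 = 25983.3887

25983.4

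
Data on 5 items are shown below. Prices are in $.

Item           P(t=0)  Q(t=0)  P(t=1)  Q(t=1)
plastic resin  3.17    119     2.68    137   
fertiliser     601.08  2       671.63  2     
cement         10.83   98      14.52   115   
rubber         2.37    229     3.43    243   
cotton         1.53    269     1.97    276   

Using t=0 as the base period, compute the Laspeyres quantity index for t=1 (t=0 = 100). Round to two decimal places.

107.93

Laspeyres quantity index uses base-period prices as weights.
ΣP(t=0)·Q(t=1) = 3.17×137 + 601.08×2 + 10.83×115 + 2.37×243 + 1.53×276 = 434.29 + 1202.16 + 1245.45 + 575.91 + 422.28 = 3880.09
ΣP(t=0)·Q(t=0) = 3.17×119 + 601.08×2 + 10.83×98 + 2.37×229 + 1.53×269 = 377.23 + 1202.16 + 1061.34 + 542.73 + 411.57 = 3595.03
Index = 3880.09 / 3595.03 × 100 = 107.9293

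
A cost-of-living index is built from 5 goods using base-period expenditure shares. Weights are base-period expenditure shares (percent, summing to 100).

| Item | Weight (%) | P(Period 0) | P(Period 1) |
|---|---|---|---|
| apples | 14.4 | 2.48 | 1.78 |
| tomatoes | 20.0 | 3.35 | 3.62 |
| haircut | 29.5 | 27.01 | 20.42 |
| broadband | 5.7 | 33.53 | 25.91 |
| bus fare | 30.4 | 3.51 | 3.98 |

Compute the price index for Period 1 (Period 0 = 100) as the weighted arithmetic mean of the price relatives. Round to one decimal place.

93.1

apples: 14.4 × (1.78/2.48) = 14.4 × 0.717742 = 10.3355
tomatoes: 20.0 × (3.62/3.35) = 20.0 × 1.080597 = 21.6119
haircut: 29.5 × (20.42/27.01) = 29.5 × 0.756016 = 22.3025
broadband: 5.7 × (25.91/33.53) = 5.7 × 0.772741 = 4.4046
bus fare: 30.4 × (3.98/3.51) = 30.4 × 1.133903 = 34.4707
Index = Σ wᵢ·(p₁ᵢ/p₀ᵢ) = 10.3355 + 21.6119 + 22.3025 + 4.4046 + 34.4707 = 93.1252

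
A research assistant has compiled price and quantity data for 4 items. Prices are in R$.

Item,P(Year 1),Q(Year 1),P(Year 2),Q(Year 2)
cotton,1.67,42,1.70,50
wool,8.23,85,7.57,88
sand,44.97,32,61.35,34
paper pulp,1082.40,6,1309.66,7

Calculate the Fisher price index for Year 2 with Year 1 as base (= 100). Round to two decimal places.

121.08

Laspeyres component (base-period weights):
ΣP(Year 2)Q(Year 1) = 1.70×42 + 7.57×85 + 61.35×32 + 1309.66×6 = 71.4 + 643.45 + 1963.2 + 7857.96 = 10536.01
ΣP(Year 1)Q(Year 1) = 1.67×42 + 8.23×85 + 44.97×32 + 1082.40×6 = 70.14 + 699.55 + 1439.04 + 6494.4 = 8703.13
L = 10536.01 / 8703.13 × 100 = 121.0600
Paasche component (current-period weights):
ΣP(Year 2)Q(Year 2) = 1.70×50 + 7.57×88 + 61.35×34 + 1309.66×7 = 85 + 666.16 + 2085.9 + 9167.62 = 12004.68
ΣP(Year 1)Q(Year 2) = 1.67×50 + 8.23×88 + 44.97×34 + 1082.40×7 = 83.5 + 724.24 + 1528.98 + 7576.8 = 9913.52
P = 12004.68 / 9913.52 × 100 = 121.0940
Fisher = √(L × P) = √(121.0600 × 121.0940) = 121.0770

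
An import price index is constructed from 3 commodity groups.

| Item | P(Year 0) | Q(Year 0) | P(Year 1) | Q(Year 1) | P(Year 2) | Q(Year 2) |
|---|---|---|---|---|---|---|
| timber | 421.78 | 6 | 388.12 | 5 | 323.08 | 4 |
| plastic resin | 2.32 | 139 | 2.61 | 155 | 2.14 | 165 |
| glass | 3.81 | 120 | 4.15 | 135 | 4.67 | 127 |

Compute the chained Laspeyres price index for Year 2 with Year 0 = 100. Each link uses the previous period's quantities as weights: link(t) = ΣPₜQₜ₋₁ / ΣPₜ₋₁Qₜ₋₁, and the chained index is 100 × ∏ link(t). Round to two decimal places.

Link Year 0→Year 1:
ΣP(Year 1)Q(Year 0) = 388.12×6 + 2.61×139 + 4.15×120 = 2328.72 + 362.79 + 498 = 3189.51
ΣP(Year 0)Q(Year 0) = 421.78×6 + 2.32×139 + 3.81×120 = 2530.68 + 322.48 + 457.2 = 3310.36
link = 3189.51/3310.36 = 0.963493
Link Year 1→Year 2:
ΣP(Year 2)Q(Year 1) = 323.08×5 + 2.14×155 + 4.67×135 = 1615.4 + 331.7 + 630.45 = 2577.55
ΣP(Year 1)Q(Year 1) = 388.12×5 + 2.61×155 + 4.15×135 = 1940.6 + 404.55 + 560.25 = 2905.4
link = 2577.55/2905.4 = 0.887158
Chained index = 100 × 0.963493 × 0.887158 = 85.4771

85.48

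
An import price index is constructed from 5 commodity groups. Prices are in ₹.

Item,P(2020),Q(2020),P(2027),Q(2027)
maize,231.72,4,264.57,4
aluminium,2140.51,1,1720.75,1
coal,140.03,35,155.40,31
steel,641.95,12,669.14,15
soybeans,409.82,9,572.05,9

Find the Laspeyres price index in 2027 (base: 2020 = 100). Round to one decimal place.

Laspeyres price index uses base-period quantities as weights.
ΣP(2027)·Q(2020) = 264.57×4 + 1720.75×1 + 155.40×35 + 669.14×12 + 572.05×9 = 1058.28 + 1720.75 + 5439 + 8029.68 + 5148.45 = 21396.16
ΣP(2020)·Q(2020) = 231.72×4 + 2140.51×1 + 140.03×35 + 641.95×12 + 409.82×9 = 926.88 + 2140.51 + 4901.05 + 7703.4 + 3688.38 = 19360.22
Index = 21396.16 / 19360.22 × 100 = 110.5161

110.5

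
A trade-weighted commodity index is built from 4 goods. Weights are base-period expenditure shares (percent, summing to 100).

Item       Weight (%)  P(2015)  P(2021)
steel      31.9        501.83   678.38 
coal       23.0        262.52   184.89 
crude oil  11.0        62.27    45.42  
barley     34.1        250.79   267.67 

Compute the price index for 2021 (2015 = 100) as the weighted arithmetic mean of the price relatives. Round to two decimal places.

steel: 31.9 × (678.38/501.83) = 31.9 × 1.351812 = 43.1228
coal: 23.0 × (184.89/262.52) = 23.0 × 0.704289 = 16.1987
crude oil: 11.0 × (45.42/62.27) = 11.0 × 0.729404 = 8.0234
barley: 34.1 × (267.67/250.79) = 34.1 × 1.067307 = 36.3952
Index = Σ wᵢ·(p₁ᵢ/p₀ᵢ) = 43.1228 + 16.1987 + 8.0234 + 36.3952 = 103.7401

103.74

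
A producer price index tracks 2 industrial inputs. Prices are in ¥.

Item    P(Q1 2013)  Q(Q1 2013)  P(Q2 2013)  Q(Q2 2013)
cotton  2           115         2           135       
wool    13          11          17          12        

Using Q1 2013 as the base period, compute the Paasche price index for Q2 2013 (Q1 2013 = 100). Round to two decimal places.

111.27

Paasche price index uses current-period quantities as weights.
ΣP(Q2 2013)·Q(Q2 2013) = 2×135 + 17×12 = 270 + 204 = 474
ΣP(Q1 2013)·Q(Q2 2013) = 2×135 + 13×12 = 270 + 156 = 426
Index = 474 / 426 × 100 = 111.2676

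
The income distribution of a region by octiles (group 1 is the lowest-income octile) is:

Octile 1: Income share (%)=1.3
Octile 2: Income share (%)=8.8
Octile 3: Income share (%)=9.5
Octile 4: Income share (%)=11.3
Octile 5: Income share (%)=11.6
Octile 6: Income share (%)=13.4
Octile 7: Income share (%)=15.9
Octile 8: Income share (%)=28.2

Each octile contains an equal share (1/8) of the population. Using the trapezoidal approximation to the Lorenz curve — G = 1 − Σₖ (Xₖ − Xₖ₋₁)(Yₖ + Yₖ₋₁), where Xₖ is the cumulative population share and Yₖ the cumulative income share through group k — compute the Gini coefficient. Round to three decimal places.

0.295

Cumulative income shares Yₖ: 0.0130, 0.1010, 0.1960, 0.3090, 0.4250, 0.5590, 0.7180, 1.0000
Σ (Xₖ−Xₖ₋₁)(Yₖ+Yₖ₋₁) = (1/8)(0.0130+0.0000) + (1/8)(0.1010+0.0130) + (1/8)(0.1960+0.1010) + (1/8)(0.3090+0.1960) + (1/8)(0.4250+0.3090) + (1/8)(0.5590+0.4250) + (1/8)(0.7180+0.5590) + (1/8)(1.0000+0.7180)
  = 0.0016 + 0.0143 + 0.0371 + 0.0631 + 0.0917 + 0.1230 + 0.1596 + 0.2147 = 0.7053
G = 1 − 0.7053 = 0.2947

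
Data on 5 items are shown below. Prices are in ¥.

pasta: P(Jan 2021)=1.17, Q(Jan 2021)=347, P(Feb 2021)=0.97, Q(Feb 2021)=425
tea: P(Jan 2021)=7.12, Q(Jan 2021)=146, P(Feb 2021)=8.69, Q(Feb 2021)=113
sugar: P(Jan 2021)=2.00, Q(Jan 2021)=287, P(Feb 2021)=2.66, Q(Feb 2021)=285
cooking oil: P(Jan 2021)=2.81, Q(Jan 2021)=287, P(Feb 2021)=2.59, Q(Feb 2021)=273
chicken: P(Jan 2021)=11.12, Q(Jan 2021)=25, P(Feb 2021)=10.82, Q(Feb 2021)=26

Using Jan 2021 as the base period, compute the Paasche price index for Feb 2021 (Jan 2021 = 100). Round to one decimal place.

Paasche price index uses current-period quantities as weights.
ΣP(Feb 2021)·Q(Feb 2021) = 0.97×425 + 8.69×113 + 2.66×285 + 2.59×273 + 10.82×26 = 412.25 + 981.97 + 758.1 + 707.07 + 281.32 = 3140.71
ΣP(Jan 2021)·Q(Feb 2021) = 1.17×425 + 7.12×113 + 2.00×285 + 2.81×273 + 11.12×26 = 497.25 + 804.56 + 570 + 767.13 + 289.12 = 2928.06
Index = 3140.71 / 2928.06 × 100 = 107.2625

107.3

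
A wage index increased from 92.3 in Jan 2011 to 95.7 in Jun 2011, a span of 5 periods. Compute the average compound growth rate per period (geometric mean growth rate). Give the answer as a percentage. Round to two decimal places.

Growth factor = (95.7/92.3)^(1/5) = (1.036836)^(1/5) = 1.007261
Growth rate = 1.007261 − 1 = 0.007261 = 0.7261%

0.73%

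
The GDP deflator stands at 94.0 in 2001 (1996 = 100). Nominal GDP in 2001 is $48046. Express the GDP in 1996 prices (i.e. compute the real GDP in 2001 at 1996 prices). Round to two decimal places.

Real = Nominal ÷ (Index/100) = 48046 ÷ (94.0/100)
     = 48046 ÷ 0.940 = 51112.7660

51112.77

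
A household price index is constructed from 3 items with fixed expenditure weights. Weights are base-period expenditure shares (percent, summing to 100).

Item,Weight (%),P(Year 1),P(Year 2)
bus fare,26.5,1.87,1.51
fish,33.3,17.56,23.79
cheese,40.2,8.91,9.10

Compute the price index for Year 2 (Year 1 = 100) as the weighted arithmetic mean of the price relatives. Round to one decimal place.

107.6

bus fare: 26.5 × (1.51/1.87) = 26.5 × 0.807487 = 21.3984
fish: 33.3 × (23.79/17.56) = 33.3 × 1.354784 = 45.1143
cheese: 40.2 × (9.10/8.91) = 40.2 × 1.021324 = 41.0572
Index = Σ wᵢ·(p₁ᵢ/p₀ᵢ) = 21.3984 + 45.1143 + 41.0572 = 107.5699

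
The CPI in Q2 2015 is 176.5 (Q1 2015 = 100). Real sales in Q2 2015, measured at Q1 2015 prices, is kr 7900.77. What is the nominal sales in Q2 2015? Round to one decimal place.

13944.9

Nominal = Real × (Index/100) = 7900.77 × (176.5/100)
        = 7900.77 × 1.765 = 13944.8590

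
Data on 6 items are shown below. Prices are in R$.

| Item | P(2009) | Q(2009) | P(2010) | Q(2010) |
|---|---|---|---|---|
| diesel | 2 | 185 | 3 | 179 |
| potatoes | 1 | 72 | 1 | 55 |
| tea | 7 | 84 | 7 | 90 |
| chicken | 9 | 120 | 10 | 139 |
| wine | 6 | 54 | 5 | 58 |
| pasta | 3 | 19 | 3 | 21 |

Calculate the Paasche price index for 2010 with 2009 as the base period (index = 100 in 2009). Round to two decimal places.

109.61

Paasche price index uses current-period quantities as weights.
ΣP(2010)·Q(2010) = 3×179 + 1×55 + 7×90 + 10×139 + 5×58 + 3×21 = 537 + 55 + 630 + 1390 + 290 + 63 = 2965
ΣP(2009)·Q(2010) = 2×179 + 1×55 + 7×90 + 9×139 + 6×58 + 3×21 = 358 + 55 + 630 + 1251 + 348 + 63 = 2705
Index = 2965 / 2705 × 100 = 109.6118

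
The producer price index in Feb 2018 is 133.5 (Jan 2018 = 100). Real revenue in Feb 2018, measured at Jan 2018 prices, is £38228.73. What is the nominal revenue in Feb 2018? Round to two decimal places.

Nominal = Real × (Index/100) = 38228.73 × (133.5/100)
        = 38228.73 × 1.335 = 51035.3546

51035.35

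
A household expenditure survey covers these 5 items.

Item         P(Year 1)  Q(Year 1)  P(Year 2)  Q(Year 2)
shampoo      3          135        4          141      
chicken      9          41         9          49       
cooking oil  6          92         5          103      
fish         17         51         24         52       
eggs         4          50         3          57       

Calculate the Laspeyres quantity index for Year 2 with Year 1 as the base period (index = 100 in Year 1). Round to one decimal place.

108.4

Laspeyres quantity index uses base-period prices as weights.
ΣP(Year 1)·Q(Year 2) = 3×141 + 9×49 + 6×103 + 17×52 + 4×57 = 423 + 441 + 618 + 884 + 228 = 2594
ΣP(Year 1)·Q(Year 1) = 3×135 + 9×41 + 6×92 + 17×51 + 4×50 = 405 + 369 + 552 + 867 + 200 = 2393
Index = 2594 / 2393 × 100 = 108.3995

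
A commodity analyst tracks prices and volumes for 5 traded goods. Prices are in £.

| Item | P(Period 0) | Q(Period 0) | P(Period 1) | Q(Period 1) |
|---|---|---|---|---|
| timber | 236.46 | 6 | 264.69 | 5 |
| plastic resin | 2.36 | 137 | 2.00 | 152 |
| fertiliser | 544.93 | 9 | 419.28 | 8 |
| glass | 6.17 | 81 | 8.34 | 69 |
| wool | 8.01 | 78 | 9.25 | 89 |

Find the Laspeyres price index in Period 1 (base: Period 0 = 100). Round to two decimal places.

90.50

Laspeyres price index uses base-period quantities as weights.
ΣP(Period 1)·Q(Period 0) = 264.69×6 + 2.00×137 + 419.28×9 + 8.34×81 + 9.25×78 = 1588.14 + 274 + 3773.52 + 675.54 + 721.5 = 7032.7
ΣP(Period 0)·Q(Period 0) = 236.46×6 + 2.36×137 + 544.93×9 + 6.17×81 + 8.01×78 = 1418.76 + 323.32 + 4904.37 + 499.77 + 624.78 = 7771
Index = 7032.7 / 7771 × 100 = 90.4993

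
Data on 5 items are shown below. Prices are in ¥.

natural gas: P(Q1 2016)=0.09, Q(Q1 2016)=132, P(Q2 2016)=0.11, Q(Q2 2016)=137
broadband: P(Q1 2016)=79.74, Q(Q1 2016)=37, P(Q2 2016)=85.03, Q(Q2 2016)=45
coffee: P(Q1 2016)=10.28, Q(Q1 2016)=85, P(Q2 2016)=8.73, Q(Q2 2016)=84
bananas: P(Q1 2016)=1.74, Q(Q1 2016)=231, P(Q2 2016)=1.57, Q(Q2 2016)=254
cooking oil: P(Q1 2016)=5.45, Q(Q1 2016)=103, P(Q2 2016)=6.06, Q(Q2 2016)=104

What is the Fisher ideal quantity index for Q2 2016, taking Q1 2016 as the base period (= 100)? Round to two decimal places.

Laspeyres component (base-period weights):
ΣP(Q1 2016)Q(Q2 2016) = 0.09×137 + 79.74×45 + 10.28×84 + 1.74×254 + 5.45×104 = 12.33 + 3588.3 + 863.52 + 441.96 + 566.8 = 5472.91
ΣP(Q1 2016)Q(Q1 2016) = 0.09×132 + 79.74×37 + 10.28×85 + 1.74×231 + 5.45×103 = 11.88 + 2950.38 + 873.8 + 401.94 + 561.35 = 4799.35
L = 5472.91 / 4799.35 × 100 = 114.0344
Paasche component (current-period weights):
ΣP(Q2 2016)Q(Q2 2016) = 0.11×137 + 85.03×45 + 8.73×84 + 1.57×254 + 6.06×104 = 15.07 + 3826.35 + 733.32 + 398.78 + 630.24 = 5603.76
ΣP(Q2 2016)Q(Q1 2016) = 0.11×132 + 85.03×37 + 8.73×85 + 1.57×231 + 6.06×103 = 14.52 + 3146.11 + 742.05 + 362.67 + 624.18 = 4889.53
P = 5603.76 / 4889.53 × 100 = 114.6073
Fisher = √(L × P) = √(114.0344 × 114.6073) = 114.3205

114.32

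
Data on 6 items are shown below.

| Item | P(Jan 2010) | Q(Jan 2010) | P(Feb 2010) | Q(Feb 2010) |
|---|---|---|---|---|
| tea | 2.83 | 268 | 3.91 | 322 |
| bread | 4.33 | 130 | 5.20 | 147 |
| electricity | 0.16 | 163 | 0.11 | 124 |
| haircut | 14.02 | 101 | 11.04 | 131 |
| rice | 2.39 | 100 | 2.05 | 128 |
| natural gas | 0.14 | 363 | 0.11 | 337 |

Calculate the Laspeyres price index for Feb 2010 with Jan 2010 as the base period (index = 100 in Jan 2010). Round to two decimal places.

Laspeyres price index uses base-period quantities as weights.
ΣP(Feb 2010)·Q(Jan 2010) = 3.91×268 + 5.20×130 + 0.11×163 + 11.04×101 + 2.05×100 + 0.11×363 = 1047.88 + 676 + 17.93 + 1115.04 + 205 + 39.93 = 3101.78
ΣP(Jan 2010)·Q(Jan 2010) = 2.83×268 + 4.33×130 + 0.16×163 + 14.02×101 + 2.39×100 + 0.14×363 = 758.44 + 562.9 + 26.08 + 1416.02 + 239 + 50.82 = 3053.26
Index = 3101.78 / 3053.26 × 100 = 101.5891

101.59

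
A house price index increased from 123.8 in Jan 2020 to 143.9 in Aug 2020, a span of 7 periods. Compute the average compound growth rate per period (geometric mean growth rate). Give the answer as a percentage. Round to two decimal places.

2.17%

Growth factor = (143.9/123.8)^(1/7) = (1.162359)^(1/7) = 1.021726
Growth rate = 1.021726 − 1 = 0.021726 = 2.1726%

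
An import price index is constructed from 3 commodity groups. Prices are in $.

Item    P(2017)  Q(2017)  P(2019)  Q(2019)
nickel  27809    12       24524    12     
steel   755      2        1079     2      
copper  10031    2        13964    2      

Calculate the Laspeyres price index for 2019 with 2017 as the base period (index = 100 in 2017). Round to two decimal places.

91.30

Laspeyres price index uses base-period quantities as weights.
ΣP(2019)·Q(2017) = 24524×12 + 1079×2 + 13964×2 = 294288 + 2158 + 27928 = 324374
ΣP(2017)·Q(2017) = 27809×12 + 755×2 + 10031×2 = 333708 + 1510 + 20062 = 355280
Index = 324374 / 355280 × 100 = 91.3009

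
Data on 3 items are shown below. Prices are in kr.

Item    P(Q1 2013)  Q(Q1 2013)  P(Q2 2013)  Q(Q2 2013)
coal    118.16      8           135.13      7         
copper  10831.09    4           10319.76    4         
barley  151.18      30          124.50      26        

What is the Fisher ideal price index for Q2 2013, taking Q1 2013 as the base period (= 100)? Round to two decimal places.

94.50

Laspeyres component (base-period weights):
ΣP(Q2 2013)Q(Q1 2013) = 135.13×8 + 10319.76×4 + 124.50×30 = 1081.04 + 41279.04 + 3735 = 46095.08
ΣP(Q1 2013)Q(Q1 2013) = 118.16×8 + 10831.09×4 + 151.18×30 = 945.28 + 43324.36 + 4535.4 = 48805.04
L = 46095.08 / 48805.04 × 100 = 94.4474
Paasche component (current-period weights):
ΣP(Q2 2013)Q(Q2 2013) = 135.13×7 + 10319.76×4 + 124.50×26 = 945.91 + 41279.04 + 3237 = 45461.95
ΣP(Q1 2013)Q(Q2 2013) = 118.16×7 + 10831.09×4 + 151.18×26 = 827.12 + 43324.36 + 3930.68 = 48082.16
P = 45461.95 / 48082.16 × 100 = 94.5506
Fisher = √(L × P) = √(94.4474 × 94.5506) = 94.4990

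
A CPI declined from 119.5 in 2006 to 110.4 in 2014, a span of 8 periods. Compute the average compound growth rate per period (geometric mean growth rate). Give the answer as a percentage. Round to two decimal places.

-0.99%

Growth factor = (110.4/119.5)^(1/8) = (0.923849)^(1/8) = 0.990148
Growth rate = 0.990148 − 1 = -0.009852 = -0.9852%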